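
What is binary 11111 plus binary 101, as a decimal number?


11111 + 101 = 100100 = 36

36


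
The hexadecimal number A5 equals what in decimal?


A5 hex = 165 decimal

165


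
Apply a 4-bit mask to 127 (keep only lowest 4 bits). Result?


127 & 15 = 15

15


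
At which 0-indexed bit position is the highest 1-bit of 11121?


0b10101101110001. Highest set bit at position 13

13


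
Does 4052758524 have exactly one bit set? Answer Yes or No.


0b11110001100100000010111111111100. Multiple bits set => No

No


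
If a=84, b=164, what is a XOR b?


84 ^ 164 = 240

240


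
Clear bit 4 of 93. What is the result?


93 & ~(1 << 4) = 77

77


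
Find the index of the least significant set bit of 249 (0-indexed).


0b11111001. Lowest set bit at position 0

0


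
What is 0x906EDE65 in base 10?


906EDE65 hex = 2423184997 decimal

2423184997


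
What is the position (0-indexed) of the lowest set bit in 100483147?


0b101111111010100000001001011. Lowest set bit at position 0

0


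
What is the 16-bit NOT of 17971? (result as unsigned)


~0b100011000110011 = 0b1011100111001100 = 47564 (16-bit unsigned)

47564


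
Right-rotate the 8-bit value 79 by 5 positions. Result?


Rotate 0b1001111 right by 5 (8-bit) = 0b1111010 = 122

122


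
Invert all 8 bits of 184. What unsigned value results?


184 ^ 255 = 71

71


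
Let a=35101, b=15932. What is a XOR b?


35101 ^ 15932 = 46881

46881


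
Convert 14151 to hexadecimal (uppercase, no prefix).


14151 = 3747 hex

3747


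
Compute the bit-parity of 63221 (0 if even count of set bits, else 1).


0b1111011011110101 has 12 ones => parity 0

0


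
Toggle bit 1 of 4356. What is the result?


4356 ^ (1 << 1) = 4356 ^ 2 = 4358

4358


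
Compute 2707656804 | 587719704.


0b10100001011000111001000001100100 | 0b100011000001111110010000011000 = 0b10100011011001111111010001111100 = 2741499004

2741499004


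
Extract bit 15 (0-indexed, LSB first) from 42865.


0b1010011101110001, position 15 = 1

1


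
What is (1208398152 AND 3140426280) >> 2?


Step 1: 1208398152 & 3140426280 = 134615048
Step 2: 134615048 >> 2 = 33653762

33653762


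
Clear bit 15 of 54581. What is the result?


54581 & ~(1 << 15) = 21813

21813


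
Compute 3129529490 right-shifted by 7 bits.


0b10111010100010001101010010010010 >> 7 = 0b1011101010001000110101001 = 24449449

24449449


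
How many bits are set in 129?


0b10000001 has 2 set bits

2


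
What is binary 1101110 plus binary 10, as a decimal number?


1101110 + 10 = 1110000 = 112

112


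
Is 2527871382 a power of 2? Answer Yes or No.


0b10010110101011000100000110010110. Multiple bits set => No

No


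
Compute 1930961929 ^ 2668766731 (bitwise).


0b1110011000110000010010000001001 ^ 0b10011111000100100010011000001011 = 0b11101100000010100000001000000010 = 3960078850

3960078850


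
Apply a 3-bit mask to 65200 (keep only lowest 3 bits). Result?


65200 & 7 = 0

0


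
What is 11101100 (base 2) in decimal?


11101100 in decimal = 236

236


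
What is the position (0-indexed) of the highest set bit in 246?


0b11110110. Highest set bit at position 7

7


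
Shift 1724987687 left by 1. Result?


0b1100110110100010011100100100111 << 1 = 0b11001101101000100111001001001110 = 3449975374

3449975374


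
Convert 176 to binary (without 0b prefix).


176 = 10110000 in binary

10110000


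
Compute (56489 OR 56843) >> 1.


Step 1: 56489 | 56843 = 57003
Step 2: 57003 >> 1 = 28501

28501


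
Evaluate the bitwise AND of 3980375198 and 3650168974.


0b11101101001111111011010010011110 & 0b11011001100100010010100010001110 = 0b11001001000100010010000010001110 = 3373342862

3373342862


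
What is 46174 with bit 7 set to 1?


46174 | (1 << 7) = 46174 | 128 = 46302

46302


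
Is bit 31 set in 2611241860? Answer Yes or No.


0b10011011101001000110001110000100, bit 31 = 1. Yes

Yes


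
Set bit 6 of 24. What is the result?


24 | (1 << 6) = 24 | 64 = 88

88


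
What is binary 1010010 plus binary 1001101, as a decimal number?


1010010 + 1001101 = 10011111 = 159

159


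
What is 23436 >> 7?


0b101101110001100 >> 7 = 0b10110111 = 183

183


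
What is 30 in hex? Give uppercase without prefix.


30 = 1E hex

1E


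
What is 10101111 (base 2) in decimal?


10101111 in decimal = 175

175


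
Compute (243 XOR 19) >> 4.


Step 1: 243 ^ 19 = 224
Step 2: 224 >> 4 = 14

14


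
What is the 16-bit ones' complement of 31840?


31840 ^ 65535 = 33695

33695


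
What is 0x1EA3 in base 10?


1EA3 hex = 7843 decimal

7843


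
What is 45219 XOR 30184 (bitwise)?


0b1011000010100011 ^ 0b111010111101000 = 0b1100010101001011 = 50507

50507


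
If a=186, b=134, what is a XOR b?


186 ^ 134 = 60

60


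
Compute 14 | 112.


0b1110 | 0b1110000 = 0b1111110 = 126

126


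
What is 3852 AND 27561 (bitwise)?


0b111100001100 & 0b110101110101001 = 0b101100001000 = 2824

2824


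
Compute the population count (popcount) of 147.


0b10010011 has 4 set bits

4


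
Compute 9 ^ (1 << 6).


9 ^ (1 << 6) = 9 ^ 64 = 73

73


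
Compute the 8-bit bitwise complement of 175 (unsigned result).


~0b10101111 = 0b1010000 = 80 (8-bit unsigned)

80


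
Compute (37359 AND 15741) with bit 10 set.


Step 1: 37359 & 15741 = 4461
Step 2: 4461 | (1 << 10) = 4461 | 1024 = 5485

5485


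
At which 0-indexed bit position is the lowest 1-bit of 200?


0b11001000. Lowest set bit at position 3

3


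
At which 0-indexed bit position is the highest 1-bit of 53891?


0b1101001010000011. Highest set bit at position 15

15


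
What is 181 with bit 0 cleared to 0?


181 & ~(1 << 0) = 180

180


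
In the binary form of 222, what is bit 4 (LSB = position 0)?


0b11011110, position 4 = 1

1


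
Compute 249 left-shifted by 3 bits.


0b11111001 << 3 = 0b11111001000 = 1992

1992


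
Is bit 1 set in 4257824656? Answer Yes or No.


0b11111101110010010011111110010000, bit 1 = 0. No

No


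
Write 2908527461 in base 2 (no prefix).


2908527461 = 10101101010111001001101101100101 in binary

10101101010111001001101101100101


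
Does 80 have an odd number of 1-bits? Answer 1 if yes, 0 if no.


0b1010000 has 2 ones => parity 0

0


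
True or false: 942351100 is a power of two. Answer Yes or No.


0b111000001010110010001011111100. Multiple bits set => No

No


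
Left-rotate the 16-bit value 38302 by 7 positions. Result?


Rotate 0b1001010110011110 left by 7 (16-bit) = 0b1100111101001010 = 53066

53066


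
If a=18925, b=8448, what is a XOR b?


18925 ^ 8448 = 26861

26861


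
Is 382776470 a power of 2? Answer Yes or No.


0b10110110100001011010010010110. Multiple bits set => No

No


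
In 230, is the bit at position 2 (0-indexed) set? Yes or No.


0b11100110, bit 2 = 1. Yes

Yes


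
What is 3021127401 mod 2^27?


3021127401 & 134217727 = 68337385

68337385


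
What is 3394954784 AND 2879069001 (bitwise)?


0b11001010010110101110011000100000 & 0b10101011100110110001101101001001 = 0b10001010000110100000001000000000 = 2316960256

2316960256


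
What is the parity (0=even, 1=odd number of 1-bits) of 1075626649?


0b1000000000111001100001010011001 has 11 ones => parity 1

1


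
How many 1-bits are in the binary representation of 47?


0b101111 has 5 set bits

5


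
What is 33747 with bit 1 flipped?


33747 ^ (1 << 1) = 33747 ^ 2 = 33745

33745


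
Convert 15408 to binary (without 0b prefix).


15408 = 11110000110000 in binary

11110000110000


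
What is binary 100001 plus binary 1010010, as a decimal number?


100001 + 1010010 = 1110011 = 115

115


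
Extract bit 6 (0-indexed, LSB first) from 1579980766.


0b1011110001011001001011111011110, position 6 = 1

1


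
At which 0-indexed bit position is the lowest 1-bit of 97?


0b1100001. Lowest set bit at position 0

0


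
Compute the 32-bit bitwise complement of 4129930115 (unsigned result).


~0b11110110001010011011101110000011 = 0b1001110101100100010001111100 = 165037180 (32-bit unsigned)

165037180


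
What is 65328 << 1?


0b1111111100110000 << 1 = 0b11111111001100000 = 130656

130656


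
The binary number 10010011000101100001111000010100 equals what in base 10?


10010011000101100001111000010100 in decimal = 2467700244

2467700244


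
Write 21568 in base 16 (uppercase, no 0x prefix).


21568 = 5440 hex

5440


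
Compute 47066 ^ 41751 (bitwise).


0b1011011111011010 ^ 0b1010001100010111 = 0b1010011001101 = 5325

5325


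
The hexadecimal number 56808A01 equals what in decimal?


56808A01 hex = 1451264513 decimal

1451264513


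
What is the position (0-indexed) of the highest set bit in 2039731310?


0b1111001100100111101010001101110. Highest set bit at position 30

30


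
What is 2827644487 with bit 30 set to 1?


2827644487 | (1 << 30) = 2827644487 | 1073741824 = 3901386311

3901386311


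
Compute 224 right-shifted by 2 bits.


0b11100000 >> 2 = 0b111000 = 56

56


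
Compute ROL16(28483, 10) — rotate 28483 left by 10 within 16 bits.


Rotate 0b110111101000011 left by 10 (16-bit) = 0b110110111101 = 3517

3517


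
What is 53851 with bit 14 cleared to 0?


53851 & ~(1 << 14) = 37467

37467


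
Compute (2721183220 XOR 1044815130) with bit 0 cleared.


Step 1: 2721183220 ^ 1044815130 = 2625071342
Step 2: 2625071342 & ~(1 << 0) = 2625071342

2625071342


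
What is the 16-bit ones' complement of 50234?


50234 ^ 65535 = 15301

15301


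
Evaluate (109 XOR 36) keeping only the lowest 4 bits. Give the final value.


Step 1: 109 ^ 36 = 73
Step 2: 73 & 15 = 9

9


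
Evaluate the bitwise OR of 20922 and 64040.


0b101000110111010 | 0b1111101000101000 = 0b1111101110111010 = 64442

64442


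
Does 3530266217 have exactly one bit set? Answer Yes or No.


0b11010010011010111001011001101001. Multiple bits set => No

No


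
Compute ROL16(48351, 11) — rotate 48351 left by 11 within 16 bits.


Rotate 0b1011110011011111 left by 11 (16-bit) = 0b1111110111100110 = 64998

64998


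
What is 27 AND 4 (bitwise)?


0b11011 & 0b100 = 0b0 = 0

0


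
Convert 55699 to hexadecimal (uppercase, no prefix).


55699 = D993 hex

D993


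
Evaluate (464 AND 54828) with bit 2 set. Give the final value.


Step 1: 464 & 54828 = 0
Step 2: 0 | (1 << 2) = 0 | 4 = 4

4


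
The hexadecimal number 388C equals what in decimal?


388C hex = 14476 decimal

14476


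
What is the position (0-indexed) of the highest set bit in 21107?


0b101001001110011. Highest set bit at position 14

14


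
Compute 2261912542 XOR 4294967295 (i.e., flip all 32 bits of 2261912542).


2261912542 ^ 4294967295 = 2033054753

2033054753


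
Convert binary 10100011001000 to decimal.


10100011001000 in decimal = 10440

10440


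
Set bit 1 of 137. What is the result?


137 | (1 << 1) = 137 | 2 = 139

139


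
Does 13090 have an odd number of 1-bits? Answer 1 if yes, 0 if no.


0b11001100100010 has 6 ones => parity 0

0


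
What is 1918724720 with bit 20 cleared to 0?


1918724720 & ~(1 << 20) = 1917676144

1917676144


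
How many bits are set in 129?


0b10000001 has 2 set bits

2


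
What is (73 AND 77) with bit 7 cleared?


Step 1: 73 & 77 = 73
Step 2: 73 & ~(1 << 7) = 73

73


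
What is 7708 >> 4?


0b1111000011100 >> 4 = 0b111100001 = 481

481


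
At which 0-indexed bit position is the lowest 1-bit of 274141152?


0b10000010101110000111111100000. Lowest set bit at position 5

5


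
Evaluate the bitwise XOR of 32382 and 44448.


0b111111001111110 ^ 0b1010110110100000 = 0b1101001111011110 = 54238

54238


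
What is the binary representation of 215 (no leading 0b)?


215 = 11010111 in binary

11010111


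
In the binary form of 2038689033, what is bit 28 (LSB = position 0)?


0b1111001100000111110110100001001, position 28 = 1

1


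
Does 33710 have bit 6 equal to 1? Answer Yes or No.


0b1000001110101110, bit 6 = 0. No

No


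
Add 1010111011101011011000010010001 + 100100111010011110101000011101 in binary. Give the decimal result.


1010111011101011011000010010001 + 100100111010011110101000011101 = 1111100010111111001101010101110 = 2086640302

2086640302


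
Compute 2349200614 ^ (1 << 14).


2349200614 ^ (1 << 14) = 2349200614 ^ 16384 = 2349184230

2349184230


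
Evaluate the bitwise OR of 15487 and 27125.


0b11110001111111 | 0b110100111110101 = 0b111110111111111 = 32255

32255


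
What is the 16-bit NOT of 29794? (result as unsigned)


~0b111010001100010 = 0b1000101110011101 = 35741 (16-bit unsigned)

35741


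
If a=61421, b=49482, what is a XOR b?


61421 ^ 49482 = 11943

11943


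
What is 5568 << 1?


0b1010111000000 << 1 = 0b10101110000000 = 11136

11136


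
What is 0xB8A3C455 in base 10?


B8A3C455 hex = 3097740373 decimal

3097740373


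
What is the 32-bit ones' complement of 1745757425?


1745757425 ^ 4294967295 = 2549209870

2549209870


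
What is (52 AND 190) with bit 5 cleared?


Step 1: 52 & 190 = 52
Step 2: 52 & ~(1 << 5) = 20

20


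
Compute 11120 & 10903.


0b10101101110000 & 0b10101010010111 = 0b10101000010000 = 10768

10768


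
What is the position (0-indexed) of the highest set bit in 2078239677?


0b1111011110111110110101110111101. Highest set bit at position 30

30


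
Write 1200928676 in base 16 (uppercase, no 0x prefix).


1200928676 = 4794B7A4 hex

4794B7A4


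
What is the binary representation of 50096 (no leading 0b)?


50096 = 1100001110110000 in binary

1100001110110000


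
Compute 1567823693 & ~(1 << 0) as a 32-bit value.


1567823693 & ~(1 << 0) = 1567823692

1567823692


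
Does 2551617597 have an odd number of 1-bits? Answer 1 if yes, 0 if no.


0b10011000000101101001100000111101 has 14 ones => parity 0

0


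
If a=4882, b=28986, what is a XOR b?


4882 ^ 28986 = 25128

25128


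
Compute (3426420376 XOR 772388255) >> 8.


Step 1: 3426420376 ^ 772388255 = 3794973447
Step 2: 3794973447 >> 8 = 14824115

14824115


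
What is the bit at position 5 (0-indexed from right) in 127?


0b1111111, position 5 = 1

1


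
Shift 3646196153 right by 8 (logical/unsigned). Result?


0b11011001010101001000100110111001 >> 8 = 0b110110010101010010001001 = 14242953

14242953


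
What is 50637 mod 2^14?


50637 & 16383 = 1485

1485


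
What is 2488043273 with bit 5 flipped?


2488043273 ^ (1 << 5) = 2488043273 ^ 32 = 2488043305

2488043305


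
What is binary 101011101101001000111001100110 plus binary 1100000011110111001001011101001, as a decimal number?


101011101101001000111001100110 + 1100000011110111001001011101001 = 10001100001100000010000101001111 = 2351964495

2351964495


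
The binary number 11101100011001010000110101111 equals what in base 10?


11101100011001010000110101111 in decimal = 495755695

495755695


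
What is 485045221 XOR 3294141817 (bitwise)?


0b11100111010010011001111100101 ^ 0b11000100010110001001110101111001 = 0b11011000101100011010111010011100 = 3635523228

3635523228


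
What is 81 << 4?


0b1010001 << 4 = 0b10100010000 = 1296

1296


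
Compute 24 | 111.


0b11000 | 0b1101111 = 0b1111111 = 127

127


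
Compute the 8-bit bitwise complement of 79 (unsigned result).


~0b1001111 = 0b10110000 = 176 (8-bit unsigned)

176


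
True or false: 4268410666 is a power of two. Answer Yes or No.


0b11111110011010101100011100101010. Multiple bits set => No

No


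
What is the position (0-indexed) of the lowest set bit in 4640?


0b1001000100000. Lowest set bit at position 5

5


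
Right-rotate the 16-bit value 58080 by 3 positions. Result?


Rotate 0b1110001011100000 right by 3 (16-bit) = 0b1110001011100 = 7260

7260


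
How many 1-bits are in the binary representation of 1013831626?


0b111100011011011101011111001010 has 19 set bits

19


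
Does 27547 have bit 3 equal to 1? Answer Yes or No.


0b110101110011011, bit 3 = 1. Yes

Yes


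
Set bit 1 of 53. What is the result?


53 | (1 << 1) = 53 | 2 = 55

55


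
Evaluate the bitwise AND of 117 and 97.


0b1110101 & 0b1100001 = 0b1100001 = 97

97


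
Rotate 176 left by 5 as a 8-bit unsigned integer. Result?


Rotate 0b10110000 left by 5 (8-bit) = 0b10110 = 22

22


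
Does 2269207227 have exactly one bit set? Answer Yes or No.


0b10000111010000010101101010111011. Multiple bits set => No

No


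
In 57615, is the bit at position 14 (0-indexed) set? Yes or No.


0b1110000100001111, bit 14 = 1. Yes

Yes


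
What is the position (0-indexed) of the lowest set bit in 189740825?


0b1011010011110011011100011001. Lowest set bit at position 0

0


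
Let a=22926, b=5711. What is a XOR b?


22926 ^ 5711 = 20417

20417


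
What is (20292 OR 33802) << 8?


Step 1: 20292 | 33802 = 53070
Step 2: 53070 << 8 = 13585920

13585920


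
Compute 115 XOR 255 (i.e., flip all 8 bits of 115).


115 ^ 255 = 140

140


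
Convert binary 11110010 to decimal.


11110010 in decimal = 242

242


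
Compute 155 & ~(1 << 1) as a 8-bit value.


155 & ~(1 << 1) = 153

153


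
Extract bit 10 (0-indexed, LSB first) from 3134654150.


0b10111010110101110000011011000110, position 10 = 1

1


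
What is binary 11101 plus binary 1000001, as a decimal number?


11101 + 1000001 = 1011110 = 94

94


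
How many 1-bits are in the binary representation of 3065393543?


0b10110110101101100011000110000111 has 17 set bits

17


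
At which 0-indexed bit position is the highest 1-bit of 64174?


0b1111101010101110. Highest set bit at position 15

15


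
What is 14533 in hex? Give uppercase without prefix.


14533 = 38C5 hex

38C5


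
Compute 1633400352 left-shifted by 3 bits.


0b1100001010110111011011000100000 << 3 = 0b1100001010110111011011000100000000 = 13067202816

13067202816


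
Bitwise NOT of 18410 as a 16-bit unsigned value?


~0b100011111101010 = 0b1011100000010101 = 47125 (16-bit unsigned)

47125


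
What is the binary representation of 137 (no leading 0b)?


137 = 10001001 in binary

10001001


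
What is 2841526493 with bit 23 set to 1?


2841526493 | (1 << 23) = 2841526493 | 8388608 = 2849915101

2849915101


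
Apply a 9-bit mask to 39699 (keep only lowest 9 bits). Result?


39699 & 511 = 275

275


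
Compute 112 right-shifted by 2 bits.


0b1110000 >> 2 = 0b11100 = 28

28


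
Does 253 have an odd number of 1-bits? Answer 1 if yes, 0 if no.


0b11111101 has 7 ones => parity 1

1


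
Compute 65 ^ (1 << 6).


65 ^ (1 << 6) = 65 ^ 64 = 1

1


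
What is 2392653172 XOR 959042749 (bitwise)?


0b10001110100111001111110101110100 ^ 0b111001001010011101010010111101 = 0b10110111101101010010100111001001 = 3082103241

3082103241


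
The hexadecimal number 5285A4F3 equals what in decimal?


5285A4F3 hex = 1384490227 decimal

1384490227


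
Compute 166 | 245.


0b10100110 | 0b11110101 = 0b11110111 = 247

247


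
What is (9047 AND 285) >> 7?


Step 1: 9047 & 285 = 277
Step 2: 277 >> 7 = 2

2


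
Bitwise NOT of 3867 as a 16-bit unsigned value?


~0b111100011011 = 0b1111000011100100 = 61668 (16-bit unsigned)

61668


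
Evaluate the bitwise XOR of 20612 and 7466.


0b101000010000100 ^ 0b1110100101010 = 0b100110110101110 = 19886

19886


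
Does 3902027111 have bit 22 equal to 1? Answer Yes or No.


0b11101000100101000011010101100111, bit 22 = 0. No

No


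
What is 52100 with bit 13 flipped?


52100 ^ (1 << 13) = 52100 ^ 8192 = 60292

60292


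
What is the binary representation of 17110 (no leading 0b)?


17110 = 100001011010110 in binary

100001011010110


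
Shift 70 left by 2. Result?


0b1000110 << 2 = 0b100011000 = 280

280


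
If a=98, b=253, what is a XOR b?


98 ^ 253 = 159

159


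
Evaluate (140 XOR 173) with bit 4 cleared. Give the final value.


Step 1: 140 ^ 173 = 33
Step 2: 33 & ~(1 << 4) = 33

33


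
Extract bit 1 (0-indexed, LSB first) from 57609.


0b1110000100001001, position 1 = 0

0


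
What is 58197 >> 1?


0b1110001101010101 >> 1 = 0b111000110101010 = 29098

29098


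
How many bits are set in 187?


0b10111011 has 6 set bits

6


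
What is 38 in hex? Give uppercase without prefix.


38 = 26 hex

26


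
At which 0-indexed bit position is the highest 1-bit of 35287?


0b1000100111010111. Highest set bit at position 15

15


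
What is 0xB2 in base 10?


B2 hex = 178 decimal

178


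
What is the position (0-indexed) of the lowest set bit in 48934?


0b1011111100100110. Lowest set bit at position 1

1


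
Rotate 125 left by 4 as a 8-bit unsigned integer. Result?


Rotate 0b1111101 left by 4 (8-bit) = 0b11010111 = 215

215


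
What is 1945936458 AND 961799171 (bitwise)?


0b1110011111111001010001001001010 & 0b111001010100111110010000000011 = 0b110001010100001010000000000010 = 827367426

827367426


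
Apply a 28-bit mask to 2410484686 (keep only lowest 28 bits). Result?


2410484686 & 268435455 = 263001038

263001038


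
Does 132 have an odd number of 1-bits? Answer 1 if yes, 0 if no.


0b10000100 has 2 ones => parity 0

0


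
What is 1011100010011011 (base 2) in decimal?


1011100010011011 in decimal = 47259

47259


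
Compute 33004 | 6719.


0b1000000011101100 | 0b1101000111111 = 0b1001101011111111 = 39679

39679


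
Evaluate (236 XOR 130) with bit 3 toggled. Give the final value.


Step 1: 236 ^ 130 = 110
Step 2: 110 ^ (1 << 3) = 110 ^ 8 = 102

102


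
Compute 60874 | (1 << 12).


60874 | (1 << 12) = 60874 | 4096 = 64970

64970


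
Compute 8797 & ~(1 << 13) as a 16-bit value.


8797 & ~(1 << 13) = 605

605


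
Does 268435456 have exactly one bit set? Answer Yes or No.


0b10000000000000000000000000000. Only one bit set => Yes

Yes


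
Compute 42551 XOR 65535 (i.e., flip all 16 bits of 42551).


42551 ^ 65535 = 22984

22984


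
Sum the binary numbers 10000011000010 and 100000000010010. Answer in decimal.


10000011000010 + 100000000010010 = 110000011010100 = 24788

24788


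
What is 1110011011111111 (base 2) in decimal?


1110011011111111 in decimal = 59135

59135


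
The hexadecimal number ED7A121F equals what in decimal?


ED7A121F hex = 3984200223 decimal

3984200223


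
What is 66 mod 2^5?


66 & 31 = 2

2


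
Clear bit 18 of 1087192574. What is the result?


1087192574 & ~(1 << 18) = 1086930430

1086930430


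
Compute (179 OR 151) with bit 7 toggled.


Step 1: 179 | 151 = 183
Step 2: 183 ^ (1 << 7) = 183 ^ 128 = 55

55


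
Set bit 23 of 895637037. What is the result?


895637037 | (1 << 23) = 895637037 | 8388608 = 904025645

904025645


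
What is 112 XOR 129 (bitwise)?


0b1110000 ^ 0b10000001 = 0b11110001 = 241

241


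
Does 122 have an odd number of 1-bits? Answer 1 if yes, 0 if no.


0b1111010 has 5 ones => parity 1

1


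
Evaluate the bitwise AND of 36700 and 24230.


0b1000111101011100 & 0b101111010100110 = 0b111000000100 = 3588

3588


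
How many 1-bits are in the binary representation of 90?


0b1011010 has 4 set bits

4


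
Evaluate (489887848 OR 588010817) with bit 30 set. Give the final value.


Step 1: 489887848 | 588010817 = 1061117289
Step 2: 1061117289 | (1 << 30) = 1061117289 | 1073741824 = 2134859113

2134859113


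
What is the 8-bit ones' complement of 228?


228 ^ 255 = 27

27


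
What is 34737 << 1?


0b1000011110110001 << 1 = 0b10000111101100010 = 69474

69474


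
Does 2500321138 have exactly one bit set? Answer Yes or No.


0b10010101000001111101111101110010. Multiple bits set => No

No


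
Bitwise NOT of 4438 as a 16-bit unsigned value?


~0b1000101010110 = 0b1110111010101001 = 61097 (16-bit unsigned)

61097


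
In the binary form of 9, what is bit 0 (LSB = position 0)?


0b1001, position 0 = 1

1


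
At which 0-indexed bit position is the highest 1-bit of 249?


0b11111001. Highest set bit at position 7

7


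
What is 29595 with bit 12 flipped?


29595 ^ (1 << 12) = 29595 ^ 4096 = 25499

25499


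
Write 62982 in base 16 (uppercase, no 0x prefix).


62982 = F606 hex

F606


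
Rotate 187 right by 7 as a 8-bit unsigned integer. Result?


Rotate 0b10111011 right by 7 (8-bit) = 0b1110111 = 119

119


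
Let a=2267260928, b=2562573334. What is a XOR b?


2267260928 ^ 2562573334 = 530476054

530476054


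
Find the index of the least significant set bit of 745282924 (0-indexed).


0b101100011011000001110101101100. Lowest set bit at position 2

2


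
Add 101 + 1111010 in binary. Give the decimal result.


101 + 1111010 = 1111111 = 127

127


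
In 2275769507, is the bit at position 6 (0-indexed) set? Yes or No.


0b10000111101001010111110010100011, bit 6 = 0. No

No


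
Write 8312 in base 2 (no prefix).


8312 = 10000001111000 in binary

10000001111000


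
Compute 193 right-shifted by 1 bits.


0b11000001 >> 1 = 0b1100000 = 96

96


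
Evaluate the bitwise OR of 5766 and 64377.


0b1011010000110 | 0b1111101101111001 = 0b1111111111111111 = 65535

65535


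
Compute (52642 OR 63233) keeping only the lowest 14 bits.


Step 1: 52642 | 63233 = 65443
Step 2: 65443 & 16383 = 16291

16291


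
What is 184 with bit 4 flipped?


184 ^ (1 << 4) = 184 ^ 16 = 168

168


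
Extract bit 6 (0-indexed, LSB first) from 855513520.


0b110010111111100001100110110000, position 6 = 0

0


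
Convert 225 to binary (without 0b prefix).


225 = 11100001 in binary

11100001


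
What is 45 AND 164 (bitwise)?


0b101101 & 0b10100100 = 0b100100 = 36

36


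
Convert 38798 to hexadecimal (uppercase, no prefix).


38798 = 978E hex

978E


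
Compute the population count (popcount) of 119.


0b1110111 has 6 set bits

6


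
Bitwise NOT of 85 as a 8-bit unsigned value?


~0b1010101 = 0b10101010 = 170 (8-bit unsigned)

170


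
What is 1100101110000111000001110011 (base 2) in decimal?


1100101110000111000001110011 in decimal = 213414003

213414003


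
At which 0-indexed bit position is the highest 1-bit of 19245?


0b100101100101101. Highest set bit at position 14

14


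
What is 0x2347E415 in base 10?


2347E415 hex = 591914005 decimal

591914005


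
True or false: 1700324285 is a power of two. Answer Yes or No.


0b1100101010110001110001110111101. Multiple bits set => No

No


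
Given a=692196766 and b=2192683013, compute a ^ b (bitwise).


692196766 ^ 2192683013 = 2884871579

2884871579


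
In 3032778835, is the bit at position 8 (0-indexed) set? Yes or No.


0b10110100110001001000100001010011, bit 8 = 0. No

No


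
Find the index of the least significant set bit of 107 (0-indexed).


0b1101011. Lowest set bit at position 0

0


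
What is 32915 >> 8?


0b1000000010010011 >> 8 = 0b10000000 = 128

128


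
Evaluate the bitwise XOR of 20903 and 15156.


0b101000110100111 ^ 0b11101100110100 = 0b110101010010011 = 27283

27283


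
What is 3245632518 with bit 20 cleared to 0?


3245632518 & ~(1 << 20) = 3244583942

3244583942


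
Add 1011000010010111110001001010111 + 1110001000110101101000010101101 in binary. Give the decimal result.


1011000010010111110001001010111 + 1110001000110101101000010101101 = 11001001011001101011001100000100 = 3378950916

3378950916


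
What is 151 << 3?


0b10010111 << 3 = 0b10010111000 = 1208

1208


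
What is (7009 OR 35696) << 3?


Step 1: 7009 | 35696 = 39793
Step 2: 39793 << 3 = 318344

318344


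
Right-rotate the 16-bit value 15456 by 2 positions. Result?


Rotate 0b11110001100000 right by 2 (16-bit) = 0b111100011000 = 3864

3864


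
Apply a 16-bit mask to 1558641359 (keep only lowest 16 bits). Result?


1558641359 & 65535 = 64207

64207


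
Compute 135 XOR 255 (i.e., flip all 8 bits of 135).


135 ^ 255 = 120

120


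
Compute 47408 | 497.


0b1011100100110000 | 0b111110001 = 0b1011100111110001 = 47601

47601


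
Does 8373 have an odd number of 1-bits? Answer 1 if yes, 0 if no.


0b10000010110101 has 6 ones => parity 0

0


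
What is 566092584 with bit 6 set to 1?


566092584 | (1 << 6) = 566092584 | 64 = 566092648

566092648


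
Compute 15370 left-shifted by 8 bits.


0b11110000001010 << 8 = 0b1111000000101000000000 = 3934720

3934720


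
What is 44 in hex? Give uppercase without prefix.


44 = 2C hex

2C


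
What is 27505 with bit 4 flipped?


27505 ^ (1 << 4) = 27505 ^ 16 = 27489

27489


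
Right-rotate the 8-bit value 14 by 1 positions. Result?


Rotate 0b1110 right by 1 (8-bit) = 0b111 = 7

7


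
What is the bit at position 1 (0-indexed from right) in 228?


0b11100100, position 1 = 0

0


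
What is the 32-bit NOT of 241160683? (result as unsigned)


~0b1110010111111101000111101011 = 0b11110001101000000010111000010100 = 4053806612 (32-bit unsigned)

4053806612


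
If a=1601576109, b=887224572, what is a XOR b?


1601576109 ^ 887224572 = 1805116497

1805116497


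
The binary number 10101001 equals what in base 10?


10101001 in decimal = 169

169


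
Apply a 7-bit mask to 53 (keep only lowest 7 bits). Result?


53 & 127 = 53

53


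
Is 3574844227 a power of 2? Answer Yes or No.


0b11010101000100111100101101000011. Multiple bits set => No

No


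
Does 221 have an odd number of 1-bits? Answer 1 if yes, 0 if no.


0b11011101 has 6 ones => parity 0

0


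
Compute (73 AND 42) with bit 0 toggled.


Step 1: 73 & 42 = 8
Step 2: 8 ^ (1 << 0) = 8 ^ 1 = 9

9


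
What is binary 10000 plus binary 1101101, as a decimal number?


10000 + 1101101 = 1111101 = 125

125


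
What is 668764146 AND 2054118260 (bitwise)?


0b100111110111001000011111110010 & 0b1111010011011110101101101110100 = 0b100010010011000000001101110000 = 575406960

575406960


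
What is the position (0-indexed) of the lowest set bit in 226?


0b11100010. Lowest set bit at position 1

1


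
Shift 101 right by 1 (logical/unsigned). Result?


0b1100101 >> 1 = 0b110010 = 50

50


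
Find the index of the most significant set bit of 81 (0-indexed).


0b1010001. Highest set bit at position 6

6


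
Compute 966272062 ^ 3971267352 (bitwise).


0b111001100110000010010000111110 ^ 0b11101100101101001011101100011000 = 0b11010101001011001001111100100110 = 3576471334

3576471334


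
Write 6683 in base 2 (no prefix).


6683 = 1101000011011 in binary

1101000011011


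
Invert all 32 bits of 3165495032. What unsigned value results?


3165495032 ^ 4294967295 = 1129472263

1129472263


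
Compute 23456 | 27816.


0b101101110100000 | 0b110110010101000 = 0b111111110101000 = 32680

32680


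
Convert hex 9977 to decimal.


9977 hex = 39287 decimal

39287


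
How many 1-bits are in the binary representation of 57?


0b111001 has 4 set bits

4


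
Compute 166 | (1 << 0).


166 | (1 << 0) = 166 | 1 = 167

167


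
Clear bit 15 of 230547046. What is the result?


230547046 & ~(1 << 15) = 230514278

230514278


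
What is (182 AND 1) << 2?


Step 1: 182 & 1 = 0
Step 2: 0 << 2 = 0

0


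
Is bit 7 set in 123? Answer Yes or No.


0b1111011, bit 7 = 0. No

No


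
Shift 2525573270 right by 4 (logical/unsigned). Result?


0b10010110100010010011000010010110 >> 4 = 0b1001011010001001001100001001 = 157848329

157848329


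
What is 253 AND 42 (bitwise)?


0b11111101 & 0b101010 = 0b101000 = 40

40


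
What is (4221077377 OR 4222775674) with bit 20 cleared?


Step 1: 4221077377 | 4222775674 = 4223334395
Step 2: 4223334395 & ~(1 << 20) = 4222285819

4222285819


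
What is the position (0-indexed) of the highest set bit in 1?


0b1. Highest set bit at position 0

0


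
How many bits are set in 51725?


0b1100101000001101 has 7 set bits

7


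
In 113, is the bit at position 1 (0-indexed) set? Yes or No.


0b1110001, bit 1 = 0. No

No


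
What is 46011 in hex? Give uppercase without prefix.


46011 = B3BB hex

B3BB


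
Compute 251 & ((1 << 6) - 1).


251 & 63 = 59

59


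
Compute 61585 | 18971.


0b1111000010010001 | 0b100101000011011 = 0b1111101010011011 = 64155

64155


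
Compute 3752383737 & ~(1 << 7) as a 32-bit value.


3752383737 & ~(1 << 7) = 3752383609

3752383609


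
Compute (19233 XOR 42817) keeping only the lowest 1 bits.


Step 1: 19233 ^ 42817 = 60512
Step 2: 60512 & 1 = 0

0


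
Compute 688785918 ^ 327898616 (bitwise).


0b101001000011100000100111111110 ^ 0b10011100010110101010111111000 = 0b111010100001010101110000000110 = 981818374

981818374


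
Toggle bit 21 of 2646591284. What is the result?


2646591284 ^ (1 << 21) = 2646591284 ^ 2097152 = 2644494132

2644494132


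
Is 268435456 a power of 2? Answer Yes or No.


0b10000000000000000000000000000. Only one bit set => Yes

Yes


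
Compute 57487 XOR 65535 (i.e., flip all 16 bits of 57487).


57487 ^ 65535 = 8048

8048


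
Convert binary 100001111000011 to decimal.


100001111000011 in decimal = 17347

17347


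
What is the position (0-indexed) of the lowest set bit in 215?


0b11010111. Lowest set bit at position 0

0


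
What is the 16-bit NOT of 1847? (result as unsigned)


~0b11100110111 = 0b1111100011001000 = 63688 (16-bit unsigned)

63688


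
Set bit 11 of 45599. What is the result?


45599 | (1 << 11) = 45599 | 2048 = 47647

47647


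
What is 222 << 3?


0b11011110 << 3 = 0b11011110000 = 1776

1776


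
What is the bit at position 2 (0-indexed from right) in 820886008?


0b110000111011011011100111111000, position 2 = 0

0


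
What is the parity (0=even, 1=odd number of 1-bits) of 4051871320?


0b11110001100000101010011001011000 has 14 ones => parity 0

0


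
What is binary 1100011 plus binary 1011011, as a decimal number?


1100011 + 1011011 = 10111110 = 190

190


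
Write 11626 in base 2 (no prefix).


11626 = 10110101101010 in binary

10110101101010


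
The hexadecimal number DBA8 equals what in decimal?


DBA8 hex = 56232 decimal

56232


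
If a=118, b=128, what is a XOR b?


118 ^ 128 = 246

246


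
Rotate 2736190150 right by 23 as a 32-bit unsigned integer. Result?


Rotate 0b10100011000101101111001011000110 right by 23 (32-bit) = 0b101101111001011000110101000110 = 770018630

770018630


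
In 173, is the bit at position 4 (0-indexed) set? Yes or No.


0b10101101, bit 4 = 0. No

No


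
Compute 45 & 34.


0b101101 & 0b100010 = 0b100000 = 32

32


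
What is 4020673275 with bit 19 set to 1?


4020673275 | (1 << 19) = 4020673275 | 524288 = 4021197563

4021197563


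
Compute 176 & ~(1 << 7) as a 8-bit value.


176 & ~(1 << 7) = 48

48


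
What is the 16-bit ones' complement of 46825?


46825 ^ 65535 = 18710

18710


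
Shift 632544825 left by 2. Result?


0b100101101100111101111000111001 << 2 = 0b10010110110011110111100011100100 = 2530179300

2530179300


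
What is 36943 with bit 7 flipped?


36943 ^ (1 << 7) = 36943 ^ 128 = 37071

37071


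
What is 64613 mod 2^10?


64613 & 1023 = 101

101


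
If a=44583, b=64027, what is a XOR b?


44583 ^ 64027 = 21564

21564


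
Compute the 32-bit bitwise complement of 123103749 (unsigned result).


~0b111010101100110101000000101 = 0b11111000101010011001010111111010 = 4171863546 (32-bit unsigned)

4171863546


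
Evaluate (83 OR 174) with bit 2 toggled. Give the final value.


Step 1: 83 | 174 = 255
Step 2: 255 ^ (1 << 2) = 255 ^ 4 = 251

251


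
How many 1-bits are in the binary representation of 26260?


0b110011010010100 has 7 set bits

7


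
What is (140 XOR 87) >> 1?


Step 1: 140 ^ 87 = 219
Step 2: 219 >> 1 = 109

109


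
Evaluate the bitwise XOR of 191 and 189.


0b10111111 ^ 0b10111101 = 0b10 = 2

2


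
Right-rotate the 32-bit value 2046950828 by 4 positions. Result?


Rotate 0b1111010000000011111110110101100 right by 4 (32-bit) = 0b11000111101000000001111111011010 = 3349159898

3349159898


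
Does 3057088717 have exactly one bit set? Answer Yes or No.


0b10110110001101110111100011001101. Multiple bits set => No

No


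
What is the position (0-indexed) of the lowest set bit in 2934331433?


0b10101110111001100101100000101001. Lowest set bit at position 0

0


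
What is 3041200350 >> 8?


0b10110101010001010000100011011110 >> 8 = 0b101101010100010100001000 = 11879688

11879688


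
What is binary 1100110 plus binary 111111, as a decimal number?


1100110 + 111111 = 10100101 = 165

165


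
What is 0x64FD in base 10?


64FD hex = 25853 decimal

25853


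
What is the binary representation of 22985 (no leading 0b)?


22985 = 101100111001001 in binary

101100111001001


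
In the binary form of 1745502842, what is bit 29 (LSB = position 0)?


0b1101000000010100100001001111010, position 29 = 1

1


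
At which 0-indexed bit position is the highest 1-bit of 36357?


0b1000111000000101. Highest set bit at position 15

15


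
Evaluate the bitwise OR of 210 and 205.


0b11010010 | 0b11001101 = 0b11011111 = 223

223


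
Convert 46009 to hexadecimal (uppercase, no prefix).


46009 = B3B9 hex

B3B9


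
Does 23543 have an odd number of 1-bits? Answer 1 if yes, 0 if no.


0b101101111110111 has 12 ones => parity 0

0


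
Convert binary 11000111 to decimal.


11000111 in decimal = 199

199


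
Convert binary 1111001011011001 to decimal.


1111001011011001 in decimal = 62169

62169


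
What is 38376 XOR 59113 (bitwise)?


0b1001010111101000 ^ 0b1110011011101001 = 0b111001100000001 = 29441

29441


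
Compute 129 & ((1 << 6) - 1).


129 & 63 = 1

1


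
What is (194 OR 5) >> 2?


Step 1: 194 | 5 = 199
Step 2: 199 >> 2 = 49

49


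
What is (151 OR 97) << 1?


Step 1: 151 | 97 = 247
Step 2: 247 << 1 = 494

494


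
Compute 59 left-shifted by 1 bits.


0b111011 << 1 = 0b1110110 = 118

118


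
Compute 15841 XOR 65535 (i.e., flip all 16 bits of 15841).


15841 ^ 65535 = 49694

49694


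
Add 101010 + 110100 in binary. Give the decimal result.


101010 + 110100 = 1011110 = 94

94


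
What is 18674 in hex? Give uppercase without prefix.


18674 = 48F2 hex

48F2


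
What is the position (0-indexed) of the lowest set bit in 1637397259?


0b1100001100110001011001100001011. Lowest set bit at position 0

0
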